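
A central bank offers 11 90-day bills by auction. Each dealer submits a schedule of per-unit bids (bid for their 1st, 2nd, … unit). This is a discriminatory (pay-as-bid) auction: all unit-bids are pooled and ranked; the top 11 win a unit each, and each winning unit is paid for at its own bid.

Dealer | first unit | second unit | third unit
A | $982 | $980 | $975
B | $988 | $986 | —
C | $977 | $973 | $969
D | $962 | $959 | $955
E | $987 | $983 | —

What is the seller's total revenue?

All unit-bids, highest first — top 11: 988 (B-1), 987 (E-1), 986 (B-2), 983 (E-2), 982 (A-1), 980 (A-2), 977 (C-1), 975 (A-3), 973 (C-2), 969 (C-3), 962 (D-1)
Next rejected bid: $959 (not a price — pay-as-bid).
Each winning unit pays its own bid.
Revenue = 988 + 987 + 986 + 983 + 982 + 980 + 977 + 975 + 973 + 969 + 962 = $10,762.

Total revenue: $10,762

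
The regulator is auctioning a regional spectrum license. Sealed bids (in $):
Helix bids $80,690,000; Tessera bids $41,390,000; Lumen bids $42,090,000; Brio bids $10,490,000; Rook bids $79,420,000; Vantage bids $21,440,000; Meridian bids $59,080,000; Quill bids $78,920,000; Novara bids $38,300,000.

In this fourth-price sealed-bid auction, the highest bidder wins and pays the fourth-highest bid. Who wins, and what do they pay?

Helix pays $59,080,000

Bids ranked: 80,690,000 (Helix) > 79,420,000 (Rook) > 78,920,000 (Quill) > 59,080,000 (Meridian) > 42,090,000 (Lumen) > 41,390,000 (Tessera) > …
Helix wins; payment is bid #4 in the ranking = $59,080,000.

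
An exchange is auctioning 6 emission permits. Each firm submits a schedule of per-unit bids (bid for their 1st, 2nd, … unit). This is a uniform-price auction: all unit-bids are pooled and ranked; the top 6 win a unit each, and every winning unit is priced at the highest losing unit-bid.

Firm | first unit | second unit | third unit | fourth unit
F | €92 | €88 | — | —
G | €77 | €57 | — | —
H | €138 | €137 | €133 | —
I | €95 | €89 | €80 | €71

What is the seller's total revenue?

Merging the schedules and taking the best 6: 138 (H-1), 137 (H-2), 133 (H-3), 95 (I-1), 92 (F-1), 89 (I-2)
The (k+1)-th unit-bid is €88.
Allocation: F 1, H 3, I 2. Every unit priced at €88.
Revenue = 6 × 88 = €528.

Total revenue: €528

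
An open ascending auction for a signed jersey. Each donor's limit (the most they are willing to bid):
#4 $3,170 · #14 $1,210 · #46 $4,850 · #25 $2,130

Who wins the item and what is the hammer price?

Open ascending-bid auction: the price rises until one bidder remains; the winner pays the price at which the last rival dropped out.
Sorting limits: 4,850 (#46) > 3,170 (#4) > 2,130 (#25) > 1,210 (#14)
Bidding ends when #4 exits at $3,170; #46 takes it.

#46 wins at $3,170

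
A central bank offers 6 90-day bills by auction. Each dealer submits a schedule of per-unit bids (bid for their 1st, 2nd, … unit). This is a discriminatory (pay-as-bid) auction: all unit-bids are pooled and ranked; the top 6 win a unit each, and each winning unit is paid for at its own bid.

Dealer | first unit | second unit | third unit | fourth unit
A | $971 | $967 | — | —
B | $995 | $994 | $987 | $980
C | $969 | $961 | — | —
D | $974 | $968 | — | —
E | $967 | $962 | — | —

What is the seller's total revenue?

All unit-bids, highest first — top 6: 995 (B-1), 994 (B-2), 987 (B-3), 980 (B-4), 974 (D-1), 971 (A-1)
Next rejected bid: $969 (not a price — pay-as-bid).
Each winning unit pays its own bid.
Revenue = 995 + 994 + 987 + 980 + 974 + 971 = $5,901.

Total revenue: $5,901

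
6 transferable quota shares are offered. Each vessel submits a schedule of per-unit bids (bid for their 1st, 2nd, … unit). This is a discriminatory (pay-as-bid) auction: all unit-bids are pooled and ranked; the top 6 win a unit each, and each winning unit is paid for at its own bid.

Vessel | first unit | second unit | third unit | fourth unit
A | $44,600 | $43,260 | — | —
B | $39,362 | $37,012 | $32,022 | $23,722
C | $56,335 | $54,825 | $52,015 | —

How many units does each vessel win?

All unit-bids, highest first — top 6: 56,335 (C-1), 54,825 (C-2), 52,015 (C-3), 44,600 (A-1), 43,260 (A-2), 39,362 (B-1)
Next rejected bid: $37,012 (not a price — pay-as-bid).
Allocation: A 2, B 1, C 3.

A 2, B 1, C 3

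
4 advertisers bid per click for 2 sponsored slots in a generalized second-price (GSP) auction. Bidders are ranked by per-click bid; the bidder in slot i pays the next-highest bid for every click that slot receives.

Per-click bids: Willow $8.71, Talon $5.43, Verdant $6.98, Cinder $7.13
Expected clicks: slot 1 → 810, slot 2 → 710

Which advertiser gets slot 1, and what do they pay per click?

Willow; $7.13 per click

Ranked by bid: $8.71 (Willow) > $7.13 (Cinder) > $6.98 (Verdant) > …
Slot 1 goes to the first-ranked bidder, Willow, who pays the next bid down: $7.13/click.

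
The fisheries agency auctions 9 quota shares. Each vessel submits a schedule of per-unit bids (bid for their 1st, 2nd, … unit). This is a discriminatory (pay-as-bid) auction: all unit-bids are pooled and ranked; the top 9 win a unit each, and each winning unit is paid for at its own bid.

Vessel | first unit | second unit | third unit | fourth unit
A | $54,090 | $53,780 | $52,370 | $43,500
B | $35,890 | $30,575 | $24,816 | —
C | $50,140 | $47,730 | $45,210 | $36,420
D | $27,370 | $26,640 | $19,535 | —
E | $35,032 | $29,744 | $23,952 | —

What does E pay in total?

E pays $0

Pooled unit-bids ranked (top 9): 54,090 (A-1), 53,780 (A-2), 52,370 (A-3), 50,140 (C-1), 47,730 (C-2), 45,210 (C-3), 43,500 (A-4), 36,420 (C-4), 35,890 (B-1)
Next rejected bid: $35,032 (not a price — pay-as-bid).
E wins no units.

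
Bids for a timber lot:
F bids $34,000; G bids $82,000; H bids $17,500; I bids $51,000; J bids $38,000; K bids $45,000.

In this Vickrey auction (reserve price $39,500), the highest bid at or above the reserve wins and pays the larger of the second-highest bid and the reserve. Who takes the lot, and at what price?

Bids ranked: 82,000 (G) > 51,000 (I) > 45,000 (K) > 38,000 (J) > 34,000 (F) > 17,500 (H)
Highest eligible bid: G at $82,000.
Second-highest bid $51,000 exceeds the reserve $39,500 → payment $51,000.

G pays $51,000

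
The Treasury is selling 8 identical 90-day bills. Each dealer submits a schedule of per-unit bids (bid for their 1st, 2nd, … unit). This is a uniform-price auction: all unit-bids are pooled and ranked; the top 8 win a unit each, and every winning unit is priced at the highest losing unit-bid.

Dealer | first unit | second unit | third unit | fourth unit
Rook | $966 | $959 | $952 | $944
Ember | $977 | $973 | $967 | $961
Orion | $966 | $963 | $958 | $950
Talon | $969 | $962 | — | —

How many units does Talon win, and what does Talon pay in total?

Talon: 2 units, pays $1,922

All unit-bids, highest first — top 8: 977 (Ember-1), 973 (Ember-2), 969 (Talon-1), 967 (Ember-3), 966 (Rook-1), 966 (Orion-1), 963 (Orion-2), 962 (Talon-2)
First bid not allocated: $961.
Talon wins 2 unit(s) at $961 each.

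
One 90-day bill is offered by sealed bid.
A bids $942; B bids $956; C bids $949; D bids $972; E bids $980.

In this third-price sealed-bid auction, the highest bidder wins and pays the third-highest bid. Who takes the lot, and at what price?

E pays $956

Bids ranked: 980 (E) > 972 (D) > 956 (B) > 949 (C) > 942 (A)
E wins; payment is bid #3 in the ranking = $956.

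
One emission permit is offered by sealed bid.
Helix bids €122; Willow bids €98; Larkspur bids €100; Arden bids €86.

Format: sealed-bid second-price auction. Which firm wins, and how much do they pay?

Helix pays €100

Sealed-bid second-price auction: the highest bidder wins and pays the second-highest bid.
Bids in order: 122 (Helix) > 100 (Larkspur) > 98 (Willow) > 86 (Arden)
Helix wins with the highest bid; price is set by the runner-up at €100.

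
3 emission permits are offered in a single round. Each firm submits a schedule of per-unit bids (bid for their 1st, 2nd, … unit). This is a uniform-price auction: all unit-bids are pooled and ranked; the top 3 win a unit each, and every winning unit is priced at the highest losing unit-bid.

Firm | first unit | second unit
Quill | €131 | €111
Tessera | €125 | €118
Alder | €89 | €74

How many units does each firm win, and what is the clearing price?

All unit-bids, highest first — top 3: 131 (Quill-1), 125 (Tessera-1), 118 (Tessera-2)
First bid not allocated: €111.
Allocation: Quill 1, Tessera 2.

Quill 1, Tessera 2; clearing price €111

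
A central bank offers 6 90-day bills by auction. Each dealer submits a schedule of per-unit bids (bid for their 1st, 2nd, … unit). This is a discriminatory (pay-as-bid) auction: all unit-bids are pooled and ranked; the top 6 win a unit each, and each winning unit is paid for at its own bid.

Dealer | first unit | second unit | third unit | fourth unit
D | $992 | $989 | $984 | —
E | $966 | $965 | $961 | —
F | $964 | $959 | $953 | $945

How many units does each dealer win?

All unit-bids, highest first — top 6: 992 (D-1), 989 (D-2), 984 (D-3), 966 (E-1), 965 (E-2), 964 (F-1)
Next rejected bid: $961 (not a price — pay-as-bid).
Allocation: D 3, E 2, F 1.

D 3, E 2, F 1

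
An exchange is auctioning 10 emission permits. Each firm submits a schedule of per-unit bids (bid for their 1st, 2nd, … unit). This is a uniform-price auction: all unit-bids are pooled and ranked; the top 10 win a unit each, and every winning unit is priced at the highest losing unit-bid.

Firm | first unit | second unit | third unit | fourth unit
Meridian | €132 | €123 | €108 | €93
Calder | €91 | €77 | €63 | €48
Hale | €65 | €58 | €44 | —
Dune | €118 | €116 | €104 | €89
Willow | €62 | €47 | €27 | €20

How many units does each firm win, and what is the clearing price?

Pooled unit-bids ranked (top 10): 132 (Meridian-1), 123 (Meridian-2), 118 (Dune-1), 116 (Dune-2), 108 (Meridian-3), 104 (Dune-3), 93 (Meridian-4), 91 (Calder-1), 89 (Dune-4), 77 (Calder-2)
First bid not allocated: €65.
Allocation: Calder 2, Dune 4, Meridian 4.

Calder 2, Dune 4, Meridian 4; clearing price €65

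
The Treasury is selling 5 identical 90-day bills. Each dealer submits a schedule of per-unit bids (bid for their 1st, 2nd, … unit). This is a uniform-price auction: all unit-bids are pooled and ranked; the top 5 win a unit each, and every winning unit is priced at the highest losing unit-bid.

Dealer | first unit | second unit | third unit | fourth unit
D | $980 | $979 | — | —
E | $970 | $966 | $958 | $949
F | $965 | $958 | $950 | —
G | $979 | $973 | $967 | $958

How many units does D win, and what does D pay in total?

D: 2 units, pays $1,934

Pooled unit-bids ranked (top 5): 980 (D-1), 979 (D-2), 979 (G-1), 973 (G-2), 970 (E-1)
The (k+1)-th unit-bid is $967.
D wins 2 unit(s) at $967 each.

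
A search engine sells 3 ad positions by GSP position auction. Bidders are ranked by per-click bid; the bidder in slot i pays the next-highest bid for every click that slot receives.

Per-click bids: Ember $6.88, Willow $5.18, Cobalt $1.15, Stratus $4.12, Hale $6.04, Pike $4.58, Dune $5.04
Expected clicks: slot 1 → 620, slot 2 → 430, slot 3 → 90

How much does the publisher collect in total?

Total revenue: $6425.80

Ranked by bid: $6.88 (Ember) > $6.04 (Hale) > $5.18 (Willow) > $5.04 (Dune) > …
Slot 1: Ember pays $6.04 × 620 = $3744.80
Slot 2: Hale pays $5.18 × 430 = $2227.40
Slot 3: Willow pays $5.04 × 90 = $453.60
Total = $6425.80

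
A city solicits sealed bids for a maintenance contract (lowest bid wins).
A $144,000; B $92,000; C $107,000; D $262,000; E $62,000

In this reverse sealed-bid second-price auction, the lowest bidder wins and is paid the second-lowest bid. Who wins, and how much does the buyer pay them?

Bids in order: 62,000 (E) < 92,000 (B) < 107,000 (C) < 144,000 (A) < 262,000 (D)
Second-price: E is paid B's bid of $92,000.

E is paid $92,000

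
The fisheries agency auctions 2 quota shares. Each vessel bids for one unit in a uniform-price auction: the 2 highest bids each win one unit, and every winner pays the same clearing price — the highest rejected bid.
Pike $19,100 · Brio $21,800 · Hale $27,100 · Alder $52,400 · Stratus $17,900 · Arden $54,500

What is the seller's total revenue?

Total revenue: $54,200

Sorting: 54,500 (Arden), 52,400 (Alder), 27,100 (Hale), 21,800 (Brio), …
Winners (2 units): Arden, Alder.
First losing bid is Hale's $27,100, which sets the uniform price.
Total revenue = 2 × $27,100 = $54,200.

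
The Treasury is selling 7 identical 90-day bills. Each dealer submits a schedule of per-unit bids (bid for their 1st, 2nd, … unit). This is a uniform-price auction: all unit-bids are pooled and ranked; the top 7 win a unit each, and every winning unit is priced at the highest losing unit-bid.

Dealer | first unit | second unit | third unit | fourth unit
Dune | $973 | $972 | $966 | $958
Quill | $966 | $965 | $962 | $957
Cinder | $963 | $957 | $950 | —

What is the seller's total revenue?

Total revenue: $6,706

Merging the schedules and taking the best 7: 973 (Dune-1), 972 (Dune-2), 966 (Dune-3), 966 (Quill-1), 965 (Quill-2), 963 (Cinder-1), 962 (Quill-3)
Highest rejected unit-bid = $958.
Allocation: Cinder 1, Dune 3, Quill 3. Every unit priced at $958.
Revenue = 7 × 958 = $6,706.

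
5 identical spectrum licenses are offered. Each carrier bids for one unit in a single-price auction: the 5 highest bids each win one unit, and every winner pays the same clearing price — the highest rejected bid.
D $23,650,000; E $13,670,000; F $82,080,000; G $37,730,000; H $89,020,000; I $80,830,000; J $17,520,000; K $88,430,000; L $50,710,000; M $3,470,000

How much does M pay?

Sorting: 89,020,000 (H), 88,430,000 (K), 82,080,000 (F), 80,830,000 (I), 50,710,000 (L), 37,730,000 (G), 23,650,000 (D), …
The 5 highest are H, K, F, I, L.
Highest unsuccessful bid: $37,730,000 → clearing price.
M does not win → pays $0.

M pays $0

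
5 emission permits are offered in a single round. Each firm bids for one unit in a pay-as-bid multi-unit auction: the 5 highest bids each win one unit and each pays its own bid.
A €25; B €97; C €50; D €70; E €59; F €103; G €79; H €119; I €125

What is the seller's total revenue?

Sorting: 125 (I), 119 (H), 103 (F), 97 (B), 79 (G), 70 (D), 59 (E), …
The 5 highest are I, H, F, B, G.
Total revenue = 125 + 119 + 103 + 97 + 79 = €523.

Total revenue: €523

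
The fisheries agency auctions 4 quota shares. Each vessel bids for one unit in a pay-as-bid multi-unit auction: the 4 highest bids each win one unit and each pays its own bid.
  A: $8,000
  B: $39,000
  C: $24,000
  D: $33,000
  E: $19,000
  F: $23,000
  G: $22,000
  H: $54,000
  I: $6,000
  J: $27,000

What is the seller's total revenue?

Total revenue: $153,000

Ordering the bids: 54,000 (H), 39,000 (B), 33,000 (D), 27,000 (J), 24,000 (C), 23,000 (F), …
The 4 highest are H, B, D, J.
Total revenue = 54,000 + 39,000 + 33,000 + 27,000 = $153,000.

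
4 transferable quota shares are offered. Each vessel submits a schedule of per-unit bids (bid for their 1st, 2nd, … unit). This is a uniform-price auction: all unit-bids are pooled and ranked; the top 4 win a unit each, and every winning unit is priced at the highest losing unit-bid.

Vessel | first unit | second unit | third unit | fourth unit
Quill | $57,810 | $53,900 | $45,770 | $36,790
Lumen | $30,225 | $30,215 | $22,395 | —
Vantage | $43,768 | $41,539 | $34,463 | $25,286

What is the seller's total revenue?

Total revenue: $166,156

All unit-bids, highest first — top 4: 57,810 (Quill-1), 53,900 (Quill-2), 45,770 (Quill-3), 43,768 (Vantage-1)
Highest rejected unit-bid = $41,539.
Allocation: Quill 3, Vantage 1. Every unit priced at $41,539.
Revenue = 4 × 41,539 = $166,156.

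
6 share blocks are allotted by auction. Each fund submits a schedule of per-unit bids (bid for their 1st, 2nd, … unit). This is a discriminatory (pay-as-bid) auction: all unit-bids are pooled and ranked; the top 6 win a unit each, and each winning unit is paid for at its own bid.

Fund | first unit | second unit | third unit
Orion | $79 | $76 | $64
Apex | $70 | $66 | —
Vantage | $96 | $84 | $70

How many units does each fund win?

Apex 1, Orion 2, Vantage 3

Pooled unit-bids ranked (top 6): 96 (Vantage-1), 84 (Vantage-2), 79 (Orion-1), 76 (Orion-2), 70 (Apex-1), 70 (Vantage-3)
Next rejected bid: $66 (not a price — pay-as-bid).
Allocation: Apex 1, Orion 2, Vantage 3.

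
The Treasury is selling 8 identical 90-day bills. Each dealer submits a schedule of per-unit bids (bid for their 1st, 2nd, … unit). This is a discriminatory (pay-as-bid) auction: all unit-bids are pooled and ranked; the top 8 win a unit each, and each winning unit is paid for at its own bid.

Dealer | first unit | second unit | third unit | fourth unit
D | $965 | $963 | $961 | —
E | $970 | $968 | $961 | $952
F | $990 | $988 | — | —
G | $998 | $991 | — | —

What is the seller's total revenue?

All unit-bids, highest first — top 8: 998 (G-1), 991 (G-2), 990 (F-1), 988 (F-2), 970 (E-1), 968 (E-2), 965 (D-1), 963 (D-2)
Next rejected bid: $961 (not a price — pay-as-bid).
Each winning unit pays its own bid.
Revenue = 998 + 991 + 990 + 988 + 970 + 968 + 965 + 963 = $7,833.

Total revenue: $7,833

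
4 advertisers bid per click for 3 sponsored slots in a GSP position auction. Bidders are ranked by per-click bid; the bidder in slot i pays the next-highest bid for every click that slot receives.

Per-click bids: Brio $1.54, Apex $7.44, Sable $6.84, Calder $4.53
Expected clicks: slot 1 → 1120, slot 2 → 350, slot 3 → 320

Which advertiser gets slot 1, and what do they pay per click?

Apex; $6.84 per click

Ranked by bid: $7.44 (Apex) > $6.84 (Sable) > $4.53 (Calder) > $1.54 (Brio)
Slot 1 goes to the first-ranked bidder, Apex, who pays the next bid down: $6.84/click.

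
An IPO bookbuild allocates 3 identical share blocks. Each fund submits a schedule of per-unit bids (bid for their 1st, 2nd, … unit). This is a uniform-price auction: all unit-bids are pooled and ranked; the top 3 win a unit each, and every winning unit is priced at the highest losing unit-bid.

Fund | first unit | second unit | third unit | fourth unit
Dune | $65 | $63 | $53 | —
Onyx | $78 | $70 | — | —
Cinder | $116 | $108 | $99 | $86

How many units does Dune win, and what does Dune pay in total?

Merging the schedules and taking the best 3: 116 (Cinder-1), 108 (Cinder-2), 99 (Cinder-3)
The (k+1)-th unit-bid is $86.
Dune wins 0 unit(s) at $86 each.

Dune: 0 units, pays $0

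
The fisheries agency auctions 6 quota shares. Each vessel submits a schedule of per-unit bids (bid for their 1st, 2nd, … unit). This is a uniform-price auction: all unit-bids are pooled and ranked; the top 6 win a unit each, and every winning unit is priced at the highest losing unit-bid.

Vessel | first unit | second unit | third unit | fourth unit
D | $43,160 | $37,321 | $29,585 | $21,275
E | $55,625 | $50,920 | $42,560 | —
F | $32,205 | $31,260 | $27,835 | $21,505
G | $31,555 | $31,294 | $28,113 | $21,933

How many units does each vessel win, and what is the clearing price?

Merging the schedules and taking the best 6: 55,625 (E-1), 50,920 (E-2), 43,160 (D-1), 42,560 (E-3), 37,321 (D-2), 32,205 (F-1)
First bid not allocated: $31,555.
Allocation: D 2, E 3, F 1.

D 2, E 3, F 1; clearing price $31,555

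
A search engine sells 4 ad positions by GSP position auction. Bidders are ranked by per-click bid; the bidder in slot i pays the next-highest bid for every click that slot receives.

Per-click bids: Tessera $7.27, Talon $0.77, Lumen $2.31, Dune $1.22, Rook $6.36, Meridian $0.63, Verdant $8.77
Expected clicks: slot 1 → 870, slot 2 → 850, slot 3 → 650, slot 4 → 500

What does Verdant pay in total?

Verdant pays $6324.90

Sorting advertisers: $8.77 (Verdant) > $7.27 (Tessera) > $6.36 (Rook) > $2.31 (Lumen) > $1.22 (Dune) > …
Verdant holds slot 1 → pays next bid $7.27 × 870 clicks = $6324.90.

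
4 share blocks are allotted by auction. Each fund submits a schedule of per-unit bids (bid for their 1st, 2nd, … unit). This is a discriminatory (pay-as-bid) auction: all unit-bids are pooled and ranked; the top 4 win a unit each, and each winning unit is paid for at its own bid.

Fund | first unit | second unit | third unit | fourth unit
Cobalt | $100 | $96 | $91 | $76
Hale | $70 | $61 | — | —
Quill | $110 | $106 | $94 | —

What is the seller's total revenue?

All unit-bids, highest first — top 4: 110 (Quill-1), 106 (Quill-2), 100 (Cobalt-1), 96 (Cobalt-2)
Next rejected bid: $94 (not a price — pay-as-bid).
Each winning unit pays its own bid.
Revenue = 110 + 106 + 100 + 96 = $412.

Total revenue: $412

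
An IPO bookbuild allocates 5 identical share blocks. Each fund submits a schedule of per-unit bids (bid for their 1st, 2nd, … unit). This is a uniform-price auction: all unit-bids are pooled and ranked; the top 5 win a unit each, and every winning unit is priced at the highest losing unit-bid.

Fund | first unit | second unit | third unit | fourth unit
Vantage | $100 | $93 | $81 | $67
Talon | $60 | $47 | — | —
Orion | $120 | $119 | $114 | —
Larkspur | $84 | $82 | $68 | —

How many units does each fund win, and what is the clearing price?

Merging the schedules and taking the best 5: 120 (Orion-1), 119 (Orion-2), 114 (Orion-3), 100 (Vantage-1), 93 (Vantage-2)
The (k+1)-th unit-bid is $84.
Allocation: Orion 3, Vantage 2.

Orion 3, Vantage 2; clearing price $84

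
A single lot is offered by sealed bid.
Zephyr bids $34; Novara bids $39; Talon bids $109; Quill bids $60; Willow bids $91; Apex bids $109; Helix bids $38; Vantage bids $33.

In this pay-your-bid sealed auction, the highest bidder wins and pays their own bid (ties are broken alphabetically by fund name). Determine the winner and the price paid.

Apex pays $109

Pay-your-bid sealed auction: the highest bidder wins and pays their own bid.
Sorting bids: 109 (Apex) > 109 (Talon) > 91 (Willow) > 60 (Quill) > 39 (Novara) > 38 (Helix) > …
Tie at $109 → Apex wins by tie-break.
Apex has the highest bid and pays exactly that: $109.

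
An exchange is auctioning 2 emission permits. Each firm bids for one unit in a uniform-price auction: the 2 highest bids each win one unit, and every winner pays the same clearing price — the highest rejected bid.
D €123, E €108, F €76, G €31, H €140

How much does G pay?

G pays €0

Bids ranked high→low: 140 (H), 123 (D), 108 (E), 76 (F), …
The 2 highest are H, D.
First losing bid is E's €108, which sets the uniform price.
G does not win → pays €0.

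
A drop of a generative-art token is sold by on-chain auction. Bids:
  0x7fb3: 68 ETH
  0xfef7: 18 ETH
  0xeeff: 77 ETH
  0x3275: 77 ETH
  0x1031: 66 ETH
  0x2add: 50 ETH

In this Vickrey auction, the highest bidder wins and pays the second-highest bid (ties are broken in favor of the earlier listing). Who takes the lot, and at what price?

0xeeff pays 77 ETH

Sorting bids: 77 (0xeeff) > 77 (0x3275) > 68 (0x7fb3) > 66 (0x1031) > 50 (0x2add) > 18 (0xfef7)
Tie at 77 ETH → 0xeeff wins by tie-break.
0xeeff wins with the highest bid; price is set by the runner-up at 77 ETH.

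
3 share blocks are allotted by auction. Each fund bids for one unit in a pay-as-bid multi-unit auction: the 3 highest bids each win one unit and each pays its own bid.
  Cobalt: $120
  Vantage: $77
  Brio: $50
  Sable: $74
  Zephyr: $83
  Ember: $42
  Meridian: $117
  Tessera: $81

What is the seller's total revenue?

Ordering the bids: 120 (Cobalt), 117 (Meridian), 83 (Zephyr), 81 (Tessera), 77 (Vantage), …
The 3 highest are Cobalt, Meridian, Zephyr.
Total revenue = 120 + 117 + 83 = $320.

Total revenue: $320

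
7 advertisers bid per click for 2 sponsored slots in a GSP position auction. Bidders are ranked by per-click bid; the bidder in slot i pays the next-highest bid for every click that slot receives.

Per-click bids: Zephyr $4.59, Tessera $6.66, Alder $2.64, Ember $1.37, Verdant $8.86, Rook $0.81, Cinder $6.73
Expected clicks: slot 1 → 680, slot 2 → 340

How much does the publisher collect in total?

Total revenue: $6840.80

Ranked by bid: $8.86 (Verdant) > $6.73 (Cinder) > $6.66 (Tessera) > …
Slot 1: Verdant pays $6.73 × 680 = $4576.40
Slot 2: Cinder pays $6.66 × 340 = $2264.40
Total = $6840.80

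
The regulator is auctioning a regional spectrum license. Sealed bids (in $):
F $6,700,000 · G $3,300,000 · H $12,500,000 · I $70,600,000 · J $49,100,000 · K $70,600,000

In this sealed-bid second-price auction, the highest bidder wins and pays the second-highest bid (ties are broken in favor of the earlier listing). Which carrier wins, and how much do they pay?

I pays $70,600,000

Bids ranked: 70,600,000 (I) > 70,600,000 (K) > 49,100,000 (J) > 12,500,000 (H) > 6,700,000 (F) > 3,300,000 (G)
I and K tie at $70,600,000; tie-break gives it to I.
I wins with the highest bid; price is set by the runner-up at $70,600,000.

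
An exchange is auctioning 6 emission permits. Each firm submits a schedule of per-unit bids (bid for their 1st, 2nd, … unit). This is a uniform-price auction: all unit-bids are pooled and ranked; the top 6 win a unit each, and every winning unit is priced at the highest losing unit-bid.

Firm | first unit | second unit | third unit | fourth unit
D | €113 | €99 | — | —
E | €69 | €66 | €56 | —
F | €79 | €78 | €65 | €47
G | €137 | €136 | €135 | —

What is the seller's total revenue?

All unit-bids, highest first — top 6: 137 (G-1), 136 (G-2), 135 (G-3), 113 (D-1), 99 (D-2), 79 (F-1)
The (k+1)-th unit-bid is €78.
Allocation: D 2, F 1, G 3. Every unit priced at €78.
Revenue = 6 × 78 = €468.

Total revenue: €468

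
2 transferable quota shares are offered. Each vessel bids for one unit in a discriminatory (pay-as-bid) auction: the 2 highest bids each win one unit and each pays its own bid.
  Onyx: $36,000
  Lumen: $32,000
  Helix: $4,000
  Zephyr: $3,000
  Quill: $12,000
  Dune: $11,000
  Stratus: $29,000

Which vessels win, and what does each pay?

Onyx $36,000, Lumen $32,000

Ordering the bids: 36,000 (Onyx), 32,000 (Lumen), 29,000 (Stratus), 12,000 (Quill), …
Winners (2 units): Onyx, Lumen.
Each winner pays its own bid: Onyx $36,000, Lumen $32,000.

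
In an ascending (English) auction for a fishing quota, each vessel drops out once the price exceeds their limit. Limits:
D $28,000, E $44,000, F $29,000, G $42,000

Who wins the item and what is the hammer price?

Limits ranked: 44,000 (E) > 42,000 (G) > 29,000 (F) > 28,000 (D)
Once the price passes $42,000, only E is left; the hammer falls at G's limit of $42,000.

E wins at $42,000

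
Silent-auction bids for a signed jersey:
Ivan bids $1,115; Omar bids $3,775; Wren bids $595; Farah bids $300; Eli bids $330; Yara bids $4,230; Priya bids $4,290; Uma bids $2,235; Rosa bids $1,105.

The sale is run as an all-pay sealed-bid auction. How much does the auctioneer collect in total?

Total revenue: $17,975

Bids in order: 4,290 (Priya) > 4,230 (Yara) > 3,775 (Omar) > 2,235 (Uma) > 1,115 (Ivan) > 1,105 (Rosa) > …
Every bidder forfeits their bid regardless of winning.
Revenue = 1,115 + 3,775 + 595 + 300 + 330 + 4,230 + 4,290 + 2,235 + 1,105 = $17,975.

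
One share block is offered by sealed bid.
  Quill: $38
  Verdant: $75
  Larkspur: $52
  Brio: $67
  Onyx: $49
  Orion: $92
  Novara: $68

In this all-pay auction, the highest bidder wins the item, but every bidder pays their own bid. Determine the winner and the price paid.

Bids in order: 92 (Orion) > 75 (Verdant) > 68 (Novara) > 67 (Brio) > 52 (Larkspur) > 49 (Onyx) > …
Orion wins with the top bid; all bids are sunk regardless.

Orion pays $92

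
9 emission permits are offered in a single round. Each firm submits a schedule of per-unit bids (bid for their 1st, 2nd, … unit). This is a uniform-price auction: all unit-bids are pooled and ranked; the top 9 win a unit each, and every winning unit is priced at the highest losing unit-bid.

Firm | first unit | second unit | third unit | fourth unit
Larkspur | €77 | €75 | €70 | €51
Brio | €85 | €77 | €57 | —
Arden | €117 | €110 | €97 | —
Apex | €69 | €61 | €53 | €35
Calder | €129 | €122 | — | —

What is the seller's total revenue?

Total revenue: €630

Merging the schedules and taking the best 9: 129 (Calder-1), 122 (Calder-2), 117 (Arden-1), 110 (Arden-2), 97 (Arden-3), 85 (Brio-1), 77 (Larkspur-1), 77 (Brio-2), 75 (Larkspur-2)
The (k+1)-th unit-bid is €70.
Allocation: Arden 3, Brio 2, Calder 2, Larkspur 2. Every unit priced at €70.
Revenue = 9 × 70 = €630.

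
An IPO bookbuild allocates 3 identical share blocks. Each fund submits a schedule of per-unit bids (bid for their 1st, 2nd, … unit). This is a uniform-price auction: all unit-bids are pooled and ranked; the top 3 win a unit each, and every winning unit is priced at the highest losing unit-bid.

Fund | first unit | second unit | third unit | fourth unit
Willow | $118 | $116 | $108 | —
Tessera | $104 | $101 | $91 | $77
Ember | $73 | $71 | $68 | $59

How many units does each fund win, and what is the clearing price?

Willow 3; clearing price $104

Merging the schedules and taking the best 3: 118 (Willow-1), 116 (Willow-2), 108 (Willow-3)
Highest rejected unit-bid = $104.
Allocation: Willow 3.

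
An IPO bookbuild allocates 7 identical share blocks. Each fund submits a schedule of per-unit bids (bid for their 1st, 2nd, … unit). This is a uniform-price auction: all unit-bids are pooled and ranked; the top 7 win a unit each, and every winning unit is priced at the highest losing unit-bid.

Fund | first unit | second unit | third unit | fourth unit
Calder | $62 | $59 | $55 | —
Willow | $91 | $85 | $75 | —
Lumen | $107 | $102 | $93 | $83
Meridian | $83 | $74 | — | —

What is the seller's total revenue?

Merging the schedules and taking the best 7: 107 (Lumen-1), 102 (Lumen-2), 93 (Lumen-3), 91 (Willow-1), 85 (Willow-2), 83 (Lumen-4), 83 (Meridian-1)
The (k+1)-th unit-bid is $75.
Allocation: Lumen 4, Meridian 1, Willow 2. Every unit priced at $75.
Revenue = 7 × 75 = $525.

Total revenue: $525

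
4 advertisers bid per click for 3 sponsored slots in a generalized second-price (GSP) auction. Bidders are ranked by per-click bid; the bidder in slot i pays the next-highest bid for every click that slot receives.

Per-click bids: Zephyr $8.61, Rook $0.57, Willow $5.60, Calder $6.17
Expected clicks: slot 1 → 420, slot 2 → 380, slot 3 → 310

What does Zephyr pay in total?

Per-click bids in order: $8.61 (Zephyr) > $6.17 (Calder) > $5.60 (Willow) > $0.57 (Rook)
Zephyr holds slot 1 → pays next bid $6.17 × 420 clicks = $2591.40.

Zephyr pays $2591.40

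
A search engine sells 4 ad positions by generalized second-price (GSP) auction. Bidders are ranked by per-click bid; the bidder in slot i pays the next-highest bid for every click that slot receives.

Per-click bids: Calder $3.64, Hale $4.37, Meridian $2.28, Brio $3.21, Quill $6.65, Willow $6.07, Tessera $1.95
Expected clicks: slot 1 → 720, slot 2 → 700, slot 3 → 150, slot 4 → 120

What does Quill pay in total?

Quill pays $4370.40

Per-click bids in order: $6.65 (Quill) > $6.07 (Willow) > $4.37 (Hale) > $3.64 (Calder) > $3.21 (Brio) > …
Quill holds slot 1 → pays next bid $6.07 × 720 clicks = $4370.40.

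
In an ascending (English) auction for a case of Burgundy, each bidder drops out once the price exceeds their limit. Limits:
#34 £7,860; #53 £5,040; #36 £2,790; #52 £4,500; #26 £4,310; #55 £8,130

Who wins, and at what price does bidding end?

Sorting limits: 8,130 (#55) > 7,860 (#34) > 5,040 (#53) > 4,500 (#52) > 4,310 (#26) > 2,790 (#36)
#34 is the last rival to drop out, at £7,860; #55 remains and wins at that price.

#55 wins at £7,860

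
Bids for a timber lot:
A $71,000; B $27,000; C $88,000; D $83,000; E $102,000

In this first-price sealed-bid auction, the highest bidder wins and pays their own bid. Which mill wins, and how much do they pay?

Bids in order: 102,000 (E) > 88,000 (C) > 83,000 (D) > 71,000 (A) > 27,000 (B)
E has the highest bid and pays exactly that: $102,000.

E pays $102,000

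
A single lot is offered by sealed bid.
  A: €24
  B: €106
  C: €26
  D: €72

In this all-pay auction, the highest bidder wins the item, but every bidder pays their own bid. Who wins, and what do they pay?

Bids in order: 106 (B) > 72 (D) > 26 (C) > 24 (A)
B is highest and takes the item; every bidder forfeits their bid.

B pays €106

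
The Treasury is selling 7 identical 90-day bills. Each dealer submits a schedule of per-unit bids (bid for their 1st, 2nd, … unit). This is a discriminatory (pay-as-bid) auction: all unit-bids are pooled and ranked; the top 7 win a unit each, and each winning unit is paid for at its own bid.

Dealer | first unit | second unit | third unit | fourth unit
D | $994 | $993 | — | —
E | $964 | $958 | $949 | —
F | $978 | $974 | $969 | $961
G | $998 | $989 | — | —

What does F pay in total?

F pays $2,921

Pooled unit-bids ranked (top 7): 998 (G-1), 994 (D-1), 993 (D-2), 989 (G-2), 978 (F-1), 974 (F-2), 969 (F-3)
Next rejected bid: $964 (not a price — pay-as-bid).
F's winning unit-bids: 978 + 974 + 969 = $2,921.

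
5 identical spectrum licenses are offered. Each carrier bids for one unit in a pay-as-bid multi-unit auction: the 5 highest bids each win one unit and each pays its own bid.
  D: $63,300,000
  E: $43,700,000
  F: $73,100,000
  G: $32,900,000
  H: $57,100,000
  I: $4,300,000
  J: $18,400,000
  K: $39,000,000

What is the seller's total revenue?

Total revenue: $276,200,000

Ordering the bids: 73,100,000 (F), 63,300,000 (D), 57,100,000 (H), 43,700,000 (E), 39,000,000 (K), 32,900,000 (G), 18,400,000 (J), …
Top 5: F, D, H, E, K.
Total revenue = 73,100,000 + 63,300,000 + 57,100,000 + 43,700,000 + 39,000,000 = $276,200,000.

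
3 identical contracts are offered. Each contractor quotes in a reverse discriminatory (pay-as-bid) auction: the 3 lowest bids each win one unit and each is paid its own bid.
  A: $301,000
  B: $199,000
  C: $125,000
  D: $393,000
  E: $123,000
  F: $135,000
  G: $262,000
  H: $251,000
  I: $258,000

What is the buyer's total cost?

Total cost: $383,000

Bids ranked low→high: 123,000 (E), 125,000 (C), 135,000 (F), 199,000 (B), 251,000 (H), …
Lowest 3: E, C, F.
Total cost = 123,000 + 125,000 + 135,000 = $383,000.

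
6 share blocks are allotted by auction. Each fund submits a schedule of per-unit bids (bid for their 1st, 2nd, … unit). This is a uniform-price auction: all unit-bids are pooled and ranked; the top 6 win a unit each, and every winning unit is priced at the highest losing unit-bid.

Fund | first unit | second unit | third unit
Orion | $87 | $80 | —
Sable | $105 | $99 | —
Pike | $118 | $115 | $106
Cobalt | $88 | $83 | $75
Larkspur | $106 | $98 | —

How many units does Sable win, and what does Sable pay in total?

Pooled unit-bids ranked (top 6): 118 (Pike-1), 115 (Pike-2), 106 (Pike-3), 106 (Larkspur-1), 105 (Sable-1), 99 (Sable-2)
The (k+1)-th unit-bid is $98.
Sable wins 2 unit(s) at $98 each.

Sable: 2 units, pays $196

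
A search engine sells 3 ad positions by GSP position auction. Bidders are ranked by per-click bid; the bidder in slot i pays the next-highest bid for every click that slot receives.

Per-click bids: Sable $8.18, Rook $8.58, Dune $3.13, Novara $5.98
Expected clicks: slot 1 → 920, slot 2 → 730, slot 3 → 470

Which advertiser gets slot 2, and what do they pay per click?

Ranked by bid: $8.58 (Rook) > $8.18 (Sable) > $5.98 (Novara) > $3.13 (Dune)
Slot 2 goes to the second-ranked bidder, Sable, who pays the next bid down: $5.98/click.

Sable; $5.98 per click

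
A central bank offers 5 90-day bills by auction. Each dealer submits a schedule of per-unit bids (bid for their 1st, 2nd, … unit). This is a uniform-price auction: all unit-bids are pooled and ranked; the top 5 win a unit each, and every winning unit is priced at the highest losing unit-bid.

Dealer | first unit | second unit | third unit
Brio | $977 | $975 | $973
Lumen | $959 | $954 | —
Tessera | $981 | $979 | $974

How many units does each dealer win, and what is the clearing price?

Brio 2, Tessera 3; clearing price $973

Pooled unit-bids ranked (top 5): 981 (Tessera-1), 979 (Tessera-2), 977 (Brio-1), 975 (Brio-2), 974 (Tessera-3)
First bid not allocated: $973.
Allocation: Brio 2, Tessera 3.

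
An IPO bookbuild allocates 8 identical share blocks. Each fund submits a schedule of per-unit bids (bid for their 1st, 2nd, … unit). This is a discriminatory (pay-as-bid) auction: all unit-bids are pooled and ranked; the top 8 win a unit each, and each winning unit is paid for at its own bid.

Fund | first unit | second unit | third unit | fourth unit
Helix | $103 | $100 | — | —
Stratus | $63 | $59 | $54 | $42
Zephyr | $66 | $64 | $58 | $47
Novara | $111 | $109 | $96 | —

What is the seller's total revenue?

Merging the schedules and taking the best 8: 111 (Novara-1), 109 (Novara-2), 103 (Helix-1), 100 (Helix-2), 96 (Novara-3), 66 (Zephyr-1), 64 (Zephyr-2), 63 (Stratus-1)
Next rejected bid: $59 (not a price — pay-as-bid).
Each winning unit pays its own bid.
Revenue = 111 + 109 + 103 + 100 + 96 + 66 + 64 + 63 = $712.

Total revenue: $712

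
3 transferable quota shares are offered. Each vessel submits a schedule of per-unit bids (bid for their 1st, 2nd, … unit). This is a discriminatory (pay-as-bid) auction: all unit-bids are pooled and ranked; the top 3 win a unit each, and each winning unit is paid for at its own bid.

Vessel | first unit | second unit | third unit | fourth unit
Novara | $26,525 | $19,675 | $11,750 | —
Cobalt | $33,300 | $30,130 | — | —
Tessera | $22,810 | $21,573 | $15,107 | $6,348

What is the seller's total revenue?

Pooled unit-bids ranked (top 3): 33,300 (Cobalt-1), 30,130 (Cobalt-2), 26,525 (Novara-1)
Next rejected bid: $22,810 (not a price — pay-as-bid).
Each winning unit pays its own bid.
Revenue = 33,300 + 30,130 + 26,525 = $89,955.

Total revenue: $89,955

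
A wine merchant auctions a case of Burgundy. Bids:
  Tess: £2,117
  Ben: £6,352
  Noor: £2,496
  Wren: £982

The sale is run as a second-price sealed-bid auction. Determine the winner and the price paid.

Sorting bids: 6,352 (Ben) > 2,496 (Noor) > 2,117 (Tess) > 982 (Wren)
Second-price: Ben pays Noor's bid of £2,496.

Ben pays £2,496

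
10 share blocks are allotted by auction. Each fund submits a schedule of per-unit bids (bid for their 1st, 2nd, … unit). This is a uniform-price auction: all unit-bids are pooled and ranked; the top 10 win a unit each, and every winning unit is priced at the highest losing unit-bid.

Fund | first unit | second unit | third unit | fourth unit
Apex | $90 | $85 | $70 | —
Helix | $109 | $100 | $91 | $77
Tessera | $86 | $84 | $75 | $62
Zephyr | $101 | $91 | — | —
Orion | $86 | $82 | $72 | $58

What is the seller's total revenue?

Total revenue: $820

Merging the schedules and taking the best 10: 109 (Helix-1), 101 (Zephyr-1), 100 (Helix-2), 91 (Helix-3), 91 (Zephyr-2), 90 (Apex-1), 86 (Tessera-1), 86 (Orion-1), 85 (Apex-2), 84 (Tessera-2)
First bid not allocated: $82.
Allocation: Apex 2, Helix 3, Orion 1, Tessera 2, Zephyr 2. Every unit priced at $82.
Revenue = 10 × 82 = $820.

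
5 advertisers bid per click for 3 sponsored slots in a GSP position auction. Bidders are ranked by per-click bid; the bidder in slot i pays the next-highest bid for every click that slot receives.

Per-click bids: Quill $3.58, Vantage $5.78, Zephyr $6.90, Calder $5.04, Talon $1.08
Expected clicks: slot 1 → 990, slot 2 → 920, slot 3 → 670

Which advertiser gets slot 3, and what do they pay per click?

Calder; $3.58 per click

Sorting advertisers: $6.90 (Zephyr) > $5.78 (Vantage) > $5.04 (Calder) > $3.58 (Quill) > …
Slot 3 goes to the third-ranked bidder, Calder, who pays the next bid down: $3.58/click.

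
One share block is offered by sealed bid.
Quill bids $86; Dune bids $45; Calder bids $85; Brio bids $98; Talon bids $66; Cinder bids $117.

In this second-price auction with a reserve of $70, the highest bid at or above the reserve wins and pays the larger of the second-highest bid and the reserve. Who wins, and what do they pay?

Cinder pays $98

Second-price auction with a reserve of $70: the highest bid at or above the reserve wins and pays the larger of the second-highest bid and the reserve.
Bids ranked: 117 (Cinder) > 98 (Brio) > 86 (Quill) > 85 (Calder) > 66 (Talon) > 45 (Dune)
Cinder has the top bid at or above the reserve ($117).
Second-highest bid $98 exceeds the reserve $70 → payment $98.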